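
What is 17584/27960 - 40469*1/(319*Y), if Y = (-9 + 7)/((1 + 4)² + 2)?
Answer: 347296319/202710 ≈ 1713.3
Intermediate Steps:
Y = -2/27 (Y = -2/(5² + 2) = -2/(25 + 2) = -2/27 ≈ -0.074074)
17584/27960 - 40469*1/(319*Y) = 17584/27960 - 40469/(-2/27*29*11) = 17584*(1/27960) - 40469/((-58/27*11)) = 2198/3495 - 40469/(-638/27) = 2198/3495 - 40469*(-27/638) = 2198/3495 + 99333/58 = 347296319/202710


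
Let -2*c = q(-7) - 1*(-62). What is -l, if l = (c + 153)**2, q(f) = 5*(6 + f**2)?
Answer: -961/4 ≈ -240.25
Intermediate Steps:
q(f) = 30 + 5*f**2
c = -337/2 (c = -((30 + 5*(-7)**2) - 1*(-62))/2 = -((30 + 5*49) + 62)/2 = -((30 + 245) + 62)/2 = -(275 + 62)/2 = -1/2*337 = -337/2 ≈ -168.50)
l = 961/4 (l = (-337/2 + 153)**2 = (-31/2)**2 = 961/4 ≈ 240.25)
-l = -1*961/4 = -961/4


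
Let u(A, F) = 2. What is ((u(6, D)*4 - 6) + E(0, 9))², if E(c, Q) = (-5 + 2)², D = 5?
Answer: 121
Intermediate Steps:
E(c, Q) = 9 (E(c, Q) = (-3)² = 9)
((u(6, D)*4 - 6) + E(0, 9))² = ((2*4 - 6) + 9)² = ((8 - 6) + 9)² = (2 + 9)² = 11² = 121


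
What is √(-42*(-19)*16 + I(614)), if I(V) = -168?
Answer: 30*√14 ≈ 112.25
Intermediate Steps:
√(-42*(-19)*16 + I(614)) = √(-42*(-19)*16 - 168) = √(798*16 - 168) = √(12768 - 168) = √12600 = 30*√14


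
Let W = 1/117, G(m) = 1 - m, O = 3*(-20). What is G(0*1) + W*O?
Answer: 19/39 ≈ 0.48718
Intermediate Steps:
O = -60
W = 1/117 ≈ 0.0085470
G(0*1) + W*O = (1 - 0) + (1/117)*(-60) = (1 - 1*0) - 20/39 = (1 + 0) - 20/39 = 1 - 20/39 = 19/39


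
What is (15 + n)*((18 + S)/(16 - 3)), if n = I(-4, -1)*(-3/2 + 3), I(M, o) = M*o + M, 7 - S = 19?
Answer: 90/13 ≈ 6.9231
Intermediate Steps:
S = -12 (S = 7 - 1*19 = 7 - 19 = -12)
I(M, o) = M + M*o
n = 0 (n = (-4*(1 - 1))*(-3/2 + 3) = (-4*0)*(-3*1/2 + 3) = 0*(-3/2 + 3) = 0*(3/2) = 0)
(15 + n)*((18 + S)/(16 - 3)) = (15 + 0)*((18 - 12)/(16 - 3)) = 15*(6/13) = 90/13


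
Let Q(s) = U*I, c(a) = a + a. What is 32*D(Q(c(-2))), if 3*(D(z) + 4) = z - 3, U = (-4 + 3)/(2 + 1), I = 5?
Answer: -1600/9 ≈ -177.78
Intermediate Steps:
c(a) = 2*a
U = -⅓ (U = -1/3 = -1*⅓ = -⅓ ≈ -0.33333)
Q(s) = -5/3 (Q(s) = -⅓*5 = -5/3)
D(z) = -5 + z/3 (D(z) = -4 + (z - 3)/3 = -4 + (-3 + z)/3 = -4 + (-1 + z/3) = -5 + z/3)
32*D(Q(c(-2))) = 32*(-5 + (⅓)*(-5/3)) = 32*(-5 - 5/9) = 32*(-50/9) = -1600/9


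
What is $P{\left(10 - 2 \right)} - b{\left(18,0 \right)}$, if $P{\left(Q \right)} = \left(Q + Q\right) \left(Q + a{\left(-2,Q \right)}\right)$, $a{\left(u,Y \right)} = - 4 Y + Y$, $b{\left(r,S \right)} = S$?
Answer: $-256$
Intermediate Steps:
$a{\left(u,Y \right)} = - 3 Y$
$P{\left(Q \right)} = - 4 Q^{2}$ ($P{\left(Q \right)} = \left(Q + Q\right) \left(Q - 3 Q\right) = 2 Q \left(- 2 Q\right) = - 4 Q^{2}$)
$P{\left(10 - 2 \right)} - b{\left(18,0 \right)} = - 4 \left(10 - 2\right)^{2} - 0 = - 4 \cdot 8^{2} + 0 = \left(-4\right) 64 + 0 = -256 + 0 = -256$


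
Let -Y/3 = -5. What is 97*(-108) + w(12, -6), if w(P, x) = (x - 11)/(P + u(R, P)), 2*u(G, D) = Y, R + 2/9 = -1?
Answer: -408598/39 ≈ -10477.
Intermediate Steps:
R = -11/9 (R = -2/9 - 1 = -11/9 ≈ -1.2222)
Y = 15 (Y = -3*(-5) = 15)
u(G, D) = 15/2 (u(G, D) = (1/2)*15 = 15/2)
w(P, x) = (-11 + x)/(15/2 + P) (w(P, x) = (x - 11)/(P + 15/2) = (-11 + x)/(15/2 + P))
97*(-108) + w(12, -6) = 97*(-108) + 2*(-11 - 6)/(15 + 2*12) = -10476 + 2*(-17)/(15 + 24) = -10476 + 2*(-17)/39 = -10476 + 2*(1/39)*(-17) = -10476 - 34/39 = -408598/39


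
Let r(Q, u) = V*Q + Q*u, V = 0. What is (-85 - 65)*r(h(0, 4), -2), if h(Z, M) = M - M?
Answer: 0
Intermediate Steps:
h(Z, M) = 0
r(Q, u) = Q*u (r(Q, u) = 0*Q + Q*u = 0 + Q*u = Q*u)
(-85 - 65)*r(h(0, 4), -2) = (-85 - 65)*(0*(-2)) = -150*0 = 0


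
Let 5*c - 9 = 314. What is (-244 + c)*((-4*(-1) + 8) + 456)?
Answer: -419796/5 ≈ -83959.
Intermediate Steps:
c = 323/5 (c = 9/5 + (1/5)*314 = 9/5 + 314/5 = 323/5 ≈ 64.600)
(-244 + c)*((-4*(-1) + 8) + 456) = (-244 + 323/5)*((-4*(-1) + 8) + 456) = -897*((4 + 8) + 456)/5 = -897*(12 + 456)/5 = -897/5*468 = -419796/5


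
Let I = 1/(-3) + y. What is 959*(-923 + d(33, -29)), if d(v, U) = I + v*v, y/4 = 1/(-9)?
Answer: 1426033/9 ≈ 1.5845e+5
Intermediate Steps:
y = -4/9 (y = 4/(-9) = 4*(-⅑) = -4/9 ≈ -0.44444)
I = -7/9 (I = 1/(-3) - 4/9 = -⅓ - 4/9 = -7/9 ≈ -0.77778)
d(v, U) = -7/9 + v² (d(v, U) = -7/9 + v*v = -7/9 + v²)
959*(-923 + d(33, -29)) = 959*(-923 + (-7/9 + 33²)) = 959*(-923 + (-7/9 + 1089)) = 959*(-923 + 9794/9) = 959*(1487/9) = 1426033/9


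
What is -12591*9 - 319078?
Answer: -432397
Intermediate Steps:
-12591*9 - 319078 = -113319 - 319078 = -432397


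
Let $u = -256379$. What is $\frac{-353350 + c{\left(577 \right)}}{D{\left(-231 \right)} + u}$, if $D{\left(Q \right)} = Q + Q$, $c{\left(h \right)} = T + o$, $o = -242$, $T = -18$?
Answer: $\frac{353610}{256841} \approx 1.3768$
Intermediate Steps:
$c{\left(h \right)} = -260$ ($c{\left(h \right)} = -18 - 242 = -260$)
$D{\left(Q \right)} = 2 Q$
$\frac{-353350 + c{\left(577 \right)}}{D{\left(-231 \right)} + u} = \frac{-353350 - 260}{2 \left(-231\right) - 256379} = - \frac{353610}{-462 - 256379} = - \frac{353610}{-256841} = \left(-353610\right) \left(- \frac{1}{256841}\right) = \frac{353610}{256841}$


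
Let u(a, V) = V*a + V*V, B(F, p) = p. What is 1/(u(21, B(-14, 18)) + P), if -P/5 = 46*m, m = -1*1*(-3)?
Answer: 1/12 ≈ 0.083333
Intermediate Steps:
m = 3 (m = -1*(-3) = 3)
u(a, V) = V² + V*a (u(a, V) = V*a + V² = V² + V*a)
P = -690 (P = -230*3 = -5*138 = -690)
1/(u(21, B(-14, 18)) + P) = 1/(18*(18 + 21) - 690) = 1/(18*39 - 690) = 1/(702 - 690) = 1/12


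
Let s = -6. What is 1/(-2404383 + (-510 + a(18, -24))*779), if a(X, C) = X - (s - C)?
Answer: -1/2801673 ≈ -3.5693e-7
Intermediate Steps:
a(X, C) = 6 + C + X (a(X, C) = X - (-6 - C) = X + (6 + C) = 6 + C + X)
1/(-2404383 + (-510 + a(18, -24))*779) = 1/(-2404383 + (-510 + (6 - 24 + 18))*779) = 1/(-2404383 + (-510 + 0)*779) = 1/(-2404383 - 510*779) = 1/(-2404383 - 397290) = 1/(-2801673) = -1/2801673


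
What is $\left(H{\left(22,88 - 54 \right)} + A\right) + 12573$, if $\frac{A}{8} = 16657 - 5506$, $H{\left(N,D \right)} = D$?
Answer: $101815$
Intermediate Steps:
$A = 89208$ ($A = 8 \left(16657 - 5506\right) = 8 \cdot 11151 = 89208$)
$\left(H{\left(22,88 - 54 \right)} + A\right) + 12573 = \left(\left(88 - 54\right) + 89208\right) + 12573 = \left(34 + 89208\right) + 12573 = 89242 + 12573 = 101815$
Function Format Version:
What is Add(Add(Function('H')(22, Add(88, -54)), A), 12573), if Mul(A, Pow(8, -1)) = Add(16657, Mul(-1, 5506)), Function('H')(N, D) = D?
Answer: 101815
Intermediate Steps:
A = 89208 (A = Mul(8, Add(16657, Mul(-1, 5506))) = Mul(8, Add(16657, -5506)) = Mul(8, 11151) = 89208)
Add(Add(Function('H')(22, Add(88, -54)), A), 12573) = Add(Add(Add(88, -54), 89208), 12573) = Add(Add(34, 89208), 12573) = Add(89242, 12573) = 101815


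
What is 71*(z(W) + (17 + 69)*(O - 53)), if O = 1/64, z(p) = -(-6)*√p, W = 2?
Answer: -10352723/32 + 426*√2 ≈ -3.2292e+5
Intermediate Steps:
z(p) = 6*√p
O = 1/64 ≈ 0.015625
71*(z(W) + (17 + 69)*(O - 53)) = 71*(6*√2 + (17 + 69)*(1/64 - 53)) = 71*(6*√2 + 86*(-3391/64)) = 71*(6*√2 - 145813/32) = 71*(-145813/32 + 6*√2) = -10352723/32 + 426*√2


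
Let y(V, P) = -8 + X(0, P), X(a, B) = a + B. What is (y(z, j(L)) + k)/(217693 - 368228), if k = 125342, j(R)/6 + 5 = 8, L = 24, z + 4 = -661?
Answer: -125352/150535 ≈ -0.83271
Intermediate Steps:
z = -665 (z = -4 - 661 = -665)
j(R) = 18 (j(R) = -30 + 6*8 = -30 + 48 = 18)
X(a, B) = B + a
y(V, P) = -8 + P (y(V, P) = -8 + (P + 0) = -8 + P)
(y(z, j(L)) + k)/(217693 - 368228) = ((-8 + 18) + 125342)/(217693 - 368228) = (10 + 125342)/(-150535) = 125352*(-1/150535) = -125352/150535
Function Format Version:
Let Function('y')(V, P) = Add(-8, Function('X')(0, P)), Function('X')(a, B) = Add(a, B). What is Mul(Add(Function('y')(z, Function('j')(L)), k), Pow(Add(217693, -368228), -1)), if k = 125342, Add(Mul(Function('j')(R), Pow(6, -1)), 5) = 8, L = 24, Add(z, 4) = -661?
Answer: Rational(-125352, 150535) ≈ -0.83271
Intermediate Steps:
z = -665 (z = Add(-4, -661) = -665)
Function('j')(R) = 18 (Function('j')(R) = Add(-30, Mul(6, 8)) = Add(-30, 48) = 18)
Function('X')(a, B) = Add(B, a)
Function('y')(V, P) = Add(-8, P) (Function('y')(V, P) = Add(-8, Add(P, 0)) = Add(-8, P))
Mul(Add(Function('y')(z, Function('j')(L)), k), Pow(Add(217693, -368228), -1)) = Mul(Add(Add(-8, 18), 125342), Pow(Add(217693, -368228), -1)) = Mul(Add(10, 125342), Pow(-150535, -1)) = Mul(125352, Rational(-1, 150535)) = Rational(-125352, 150535)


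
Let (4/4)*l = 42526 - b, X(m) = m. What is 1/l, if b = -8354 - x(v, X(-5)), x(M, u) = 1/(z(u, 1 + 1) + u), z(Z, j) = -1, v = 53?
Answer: 6/305279 ≈ 1.9654e-5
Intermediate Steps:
x(M, u) = 1/(-1 + u)
b = -50123/6 (b = -8354 - 1/(-1 - 5) = -8354 - 1/(-6) = -8354 - 1*(-1/6) = -8354 + 1/6 = -50123/6 ≈ -8353.8)
l = 305279/6 (l = 42526 - 1*(-50123/6) = 42526 + 50123/6 = 305279/6 ≈ 50880.)
1/l = 1/(305279/6) = 6/305279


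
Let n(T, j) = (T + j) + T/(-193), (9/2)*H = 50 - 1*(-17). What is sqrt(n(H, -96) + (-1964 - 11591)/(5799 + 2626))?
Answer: I*sqrt(78808373836635)/975615 ≈ 9.0993*I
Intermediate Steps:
H = 134/9 (H = 2*(50 - 1*(-17))/9 = 2*(50 + 17)/9 = (2/9)*67 = 134/9 ≈ 14.889)
n(T, j) = j + 192*T/193 (n(T, j) = (T + j) + T*(-1/193) = (T + j) - T/193 = j + 192*T/193)
sqrt(n(H, -96) + (-1964 - 11591)/(5799 + 2626)) = sqrt((-96 + (192/193)*(134/9)) + (-1964 - 11591)/(5799 + 2626)) = sqrt((-96 + 8576/579) - 13555/8425) = sqrt(-47008/579 - 13555*1/8425) = sqrt(-47008/579 - 2711/1685) = sqrt(-80778149/975615) = I*sqrt(78808373836635)/975615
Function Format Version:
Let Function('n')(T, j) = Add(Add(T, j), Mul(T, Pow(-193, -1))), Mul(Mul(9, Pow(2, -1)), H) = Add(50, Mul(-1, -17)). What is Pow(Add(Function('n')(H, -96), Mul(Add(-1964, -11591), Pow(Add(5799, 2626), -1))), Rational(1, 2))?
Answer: Mul(Rational(1, 975615), I, Pow(78808373836635, Rational(1, 2))) ≈ Mul(9.0993, I)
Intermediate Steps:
H = Rational(134, 9) (H = Mul(Rational(2, 9), Add(50, Mul(-1, -17))) = Mul(Rational(2, 9), Add(50, 17)) = Mul(Rational(2, 9), 67) = Rational(134, 9) ≈ 14.889)
Function('n')(T, j) = Add(j, Mul(Rational(192, 193), T)) (Function('n')(T, j) = Add(Add(T, j), Mul(T, Rational(-1, 193))) = Add(Add(T, j), Mul(Rational(-1, 193), T)) = Add(j, Mul(Rational(192, 193), T)))
Pow(Add(Function('n')(H, -96), Mul(Add(-1964, -11591), Pow(Add(5799, 2626), -1))), Rational(1, 2)) = Pow(Add(Add(-96, Mul(Rational(192, 193), Rational(134, 9))), Mul(Add(-1964, -11591), Pow(Add(5799, 2626), -1))), Rational(1, 2)) = Pow(Add(Add(-96, Rational(8576, 579)), Mul(-13555, Pow(8425, -1))), Rational(1, 2)) = Pow(Add(Rational(-47008, 579), Mul(-13555, Rational(1, 8425))), Rational(1, 2)) = Pow(Add(Rational(-47008, 579), Rational(-2711, 1685)), Rational(1, 2)) = Pow(Rational(-80778149, 975615), Rational(1, 2)) = Mul(Rational(1, 975615), I, Pow(78808373836635, Rational(1, 2)))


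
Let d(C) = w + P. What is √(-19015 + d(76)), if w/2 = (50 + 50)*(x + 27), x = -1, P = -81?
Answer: 6*I*√386 ≈ 117.88*I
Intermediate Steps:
w = 5200 (w = 2*((50 + 50)*(-1 + 27)) = 2*(100*26) = 2*2600 = 5200)
d(C) = 5119 (d(C) = 5200 - 81 = 5119)
√(-19015 + d(76)) = √(-19015 + 5119) = √(-13896) = 6*I*√386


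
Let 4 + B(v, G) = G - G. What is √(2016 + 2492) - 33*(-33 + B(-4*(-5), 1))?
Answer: 1221 + 14*√23 ≈ 1288.1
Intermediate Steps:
B(v, G) = -4 (B(v, G) = -4 + (G - G) = -4 + 0 = -4)
√(2016 + 2492) - 33*(-33 + B(-4*(-5), 1)) = √(2016 + 2492) - 33*(-33 - 4) = √4508 - 33*(-37) = 14*√23 - 1*(-1221) = 14*√23 + 1221 = 1221 + 14*√23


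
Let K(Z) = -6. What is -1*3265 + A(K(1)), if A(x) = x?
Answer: -3271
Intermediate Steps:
-1*3265 + A(K(1)) = -1*3265 - 6 = -3265 - 6 = -3271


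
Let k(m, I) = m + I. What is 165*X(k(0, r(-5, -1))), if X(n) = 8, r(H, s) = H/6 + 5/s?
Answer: 1320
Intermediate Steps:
r(H, s) = 5/s + H/6 (r(H, s) = H*(⅙) + 5/s = H/6 + 5/s = 5/s + H/6)
k(m, I) = I + m
165*X(k(0, r(-5, -1))) = 165*8 = 1320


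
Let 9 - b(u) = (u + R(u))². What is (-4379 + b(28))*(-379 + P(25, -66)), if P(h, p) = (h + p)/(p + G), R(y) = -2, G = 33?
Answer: 20967812/11 ≈ 1.9062e+6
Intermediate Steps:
P(h, p) = (h + p)/(33 + p) (P(h, p) = (h + p)/(p + 33) = (h + p)/(33 + p))
b(u) = 9 - (-2 + u)² (b(u) = 9 - (u - 2)² = 9 - (-2 + u)²)
(-4379 + b(28))*(-379 + P(25, -66)) = (-4379 + (9 - (-2 + 28)²))*(-379 + (25 - 66)/(33 - 66)) = (-4379 + (9 - 1*26²))*(-379 - 41/(-33)) = (-4379 + (9 - 1*676))*(-379 - 1/33*(-41)) = (-4379 + (9 - 676))*(-379 + 41/33) = (-4379 - 667)*(-12466/33) = -5046*(-12466/33) = 20967812/11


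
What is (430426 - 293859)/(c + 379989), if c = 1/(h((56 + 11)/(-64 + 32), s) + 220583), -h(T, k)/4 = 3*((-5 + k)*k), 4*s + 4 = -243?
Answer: 93478062995/260096770669 ≈ 0.35940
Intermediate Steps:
s = -247/4 (s = -1 + (¼)*(-243) = -1 - 243/4 = -247/4 ≈ -61.750)
h(T, k) = -12*k*(-5 + k) (h(T, k) = -12*(-5 + k)*k = -12*k*(-5 + k))
c = 4/684485 (c = 1/(12*(-247/4)*(5 - 1*(-247/4)) + 220583) = 1/(12*(-247/4)*(5 + 247/4) + 220583) = 1/(12*(-247/4)*(267/4) + 220583) = 1/(-197847/4 + 220583) = 1/(684485/4) = 4/684485 ≈ 5.8438e-6)
(430426 - 293859)/(c + 379989) = (430426 - 293859)/(4/684485 + 379989) = 136567/(260096770669/684485) = 136567*(684485/260096770669) = 93478062995/260096770669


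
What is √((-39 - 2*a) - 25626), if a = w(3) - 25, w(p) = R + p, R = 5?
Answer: 19*I*√71 ≈ 160.1*I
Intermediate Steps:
w(p) = 5 + p
a = -17 (a = (5 + 3) - 25 = 8 - 25 = -17)
√((-39 - 2*a) - 25626) = √((-39 - 2*(-17)) - 25626) = √((-39 + 34) - 25626) = √(-5 - 25626) = √(-25631) = 19*I*√71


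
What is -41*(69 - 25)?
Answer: -1804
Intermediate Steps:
-41*(69 - 25) = -41*44 = -1804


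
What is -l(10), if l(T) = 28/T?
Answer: -14/5 ≈ -2.8000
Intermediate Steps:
-l(10) = -28/10 = -1*14/5 = -14/5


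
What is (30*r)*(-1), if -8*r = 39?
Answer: 585/4 ≈ 146.25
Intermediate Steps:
r = -39/8 (r = -⅛*39 = -39/8 ≈ -4.8750)
(30*r)*(-1) = (30*(-39/8))*(-1) = -585/4*(-1) = 585/4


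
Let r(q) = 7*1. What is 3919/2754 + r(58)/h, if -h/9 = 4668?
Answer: 3048625/2142612 ≈ 1.4229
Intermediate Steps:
r(q) = 7
h = -42012 (h = -9*4668 = -42012)
3919/2754 + r(58)/h = 3919/2754 + 7/(-42012) = 3919*(1/2754) + 7*(-1/42012) = 3919/2754 - 7/42012 = 3048625/2142612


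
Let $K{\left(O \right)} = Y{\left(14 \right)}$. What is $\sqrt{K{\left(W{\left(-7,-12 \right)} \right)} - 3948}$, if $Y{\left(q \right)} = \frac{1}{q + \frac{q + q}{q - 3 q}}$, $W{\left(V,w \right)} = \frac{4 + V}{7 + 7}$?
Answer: $\frac{i \sqrt{667199}}{13} \approx 62.833 i$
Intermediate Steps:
$W{\left(V,w \right)} = \frac{2}{7} + \frac{V}{14}$ ($W{\left(V,w \right)} = \frac{4 + V}{14} = \left(4 + V\right) \frac{1}{14} = \frac{2}{7} + \frac{V}{14}$)
$Y{\left(q \right)} = \frac{1}{-1 + q}$ ($Y{\left(q \right)} = \frac{1}{q + \frac{2 q}{\left(-2\right) q}} = \frac{1}{q + 2 q \left(- \frac{1}{2 q}\right)} = \frac{1}{q - 1} = \frac{1}{-1 + q}$)
$K{\left(O \right)} = \frac{1}{13}$ ($K{\left(O \right)} = \frac{1}{-1 + 14} = \frac{1}{13}$)
$\sqrt{K{\left(W{\left(-7,-12 \right)} \right)} - 3948} = \sqrt{\frac{1}{13} - 3948} = \sqrt{- \frac{51323}{13}} = \frac{i \sqrt{667199}}{13}$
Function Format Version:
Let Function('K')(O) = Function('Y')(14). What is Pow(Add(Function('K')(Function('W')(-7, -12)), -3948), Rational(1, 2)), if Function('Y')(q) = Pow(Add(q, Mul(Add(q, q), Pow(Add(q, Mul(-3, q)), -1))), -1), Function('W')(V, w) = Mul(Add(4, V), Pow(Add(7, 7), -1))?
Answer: Mul(Rational(1, 13), I, Pow(667199, Rational(1, 2))) ≈ Mul(62.833, I)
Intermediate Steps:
Function('W')(V, w) = Add(Rational(2, 7), Mul(Rational(1, 14), V)) (Function('W')(V, w) = Mul(Add(4, V), Pow(14, -1)) = Mul(Add(4, V), Rational(1, 14)) = Add(Rational(2, 7), Mul(Rational(1, 14), V)))
Function('Y')(q) = Pow(Add(-1, q), -1) (Function('Y')(q) = Pow(Add(q, Mul(Mul(2, q), Pow(Mul(-2, q), -1))), -1) = Pow(Add(q, Mul(Mul(2, q), Mul(Rational(-1, 2), Pow(q, -1)))), -1) = Pow(Add(q, -1), -1) = Pow(Add(-1, q), -1))
Function('K')(O) = Rational(1, 13) (Function('K')(O) = Pow(Add(-1, 14), -1) = Pow(13, -1) = Rational(1, 13))
Pow(Add(Function('K')(Function('W')(-7, -12)), -3948), Rational(1, 2)) = Pow(Add(Rational(1, 13), -3948), Rational(1, 2)) = Pow(Rational(-51323, 13), Rational(1, 2)) = Mul(Rational(1, 13), I, Pow(667199, Rational(1, 2)))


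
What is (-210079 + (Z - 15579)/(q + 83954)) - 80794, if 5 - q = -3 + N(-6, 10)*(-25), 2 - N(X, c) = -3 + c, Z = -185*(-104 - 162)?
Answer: -1875837390/6449 ≈ -2.9087e+5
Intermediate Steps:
Z = 49210 (Z = -185*(-266) = 49210)
N(X, c) = 5 - c (N(X, c) = 2 - (-3 + c) = 2 + (3 - c) = 5 - c)
q = -117 (q = 5 - (-3 + (5 - 1*10)*(-25)) = 5 - (-3 + (5 - 10)*(-25)) = 5 - (-3 - 5*(-25)) = 5 - (-3 + 125) = 5 - 1*122 = 5 - 122 = -117)
(-210079 + (Z - 15579)/(q + 83954)) - 80794 = (-210079 + (49210 - 15579)/(-117 + 83954)) - 80794 = (-210079 + 33631/83837) - 80794 = (-210079 + 33631*(1/83837)) - 80794 = (-210079 + 2587/6449) - 80794 = -1354796884/6449 - 80794 = -1875837390/6449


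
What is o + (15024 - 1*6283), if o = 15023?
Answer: 23764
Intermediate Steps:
o + (15024 - 1*6283) = 15023 + (15024 - 1*6283) = 15023 + (15024 - 6283) = 15023 + 8741 = 23764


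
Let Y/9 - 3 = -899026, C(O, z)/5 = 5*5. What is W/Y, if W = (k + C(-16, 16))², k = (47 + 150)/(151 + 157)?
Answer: -166384201/85284917872 ≈ -0.0019509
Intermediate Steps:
C(O, z) = 125 (C(O, z) = 5*(5*5) = 5*25 = 125)
Y = -8091207 (Y = 27 + 9*(-899026) = 27 - 8091234 = -8091207)
k = 197/308 ≈ 0.63961
W = 1497457809/94864 (W = (197/308 + 125)² = (38697/308)² = 1497457809/94864 ≈ 15785.)
W/Y = (1497457809/94864)/(-8091207) = (1497457809/94864)*(-1/8091207) = -166384201/85284917872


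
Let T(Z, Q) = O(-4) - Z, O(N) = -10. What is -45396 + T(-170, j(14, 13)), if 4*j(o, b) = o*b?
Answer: -45236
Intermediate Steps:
j(o, b) = b*o/4 (j(o, b) = (o*b)/4 = (b*o)/4 = b*o/4)
T(Z, Q) = -10 - Z
-45396 + T(-170, j(14, 13)) = -45396 + (-10 - 1*(-170)) = -45396 + (-10 + 170) = -45396 + 160 = -45236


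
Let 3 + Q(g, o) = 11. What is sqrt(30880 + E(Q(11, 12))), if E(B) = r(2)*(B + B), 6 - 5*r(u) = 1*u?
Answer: 4*sqrt(48270)/5 ≈ 175.76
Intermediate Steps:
r(u) = 6/5 - u/5
Q(g, o) = 8 (Q(g, o) = -3 + 11 = 8)
E(B) = 8*B/5 (E(B) = (6/5 - 1/5*2)*(B + B) = (6/5 - 2/5)*(2*B) = 4*(2*B)/5 = 8*B/5)
sqrt(30880 + E(Q(11, 12))) = sqrt(30880 + (8/5)*8) = sqrt(30880 + 64/5) = sqrt(154464/5) = 4*sqrt(48270)/5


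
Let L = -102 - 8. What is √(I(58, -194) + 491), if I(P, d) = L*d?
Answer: √21831 ≈ 147.75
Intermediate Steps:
L = -110
I(P, d) = -110*d
√(I(58, -194) + 491) = √(-110*(-194) + 491) = √(21340 + 491) = √21831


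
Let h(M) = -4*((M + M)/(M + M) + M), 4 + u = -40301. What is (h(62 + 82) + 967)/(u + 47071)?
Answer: 387/6766 ≈ 0.057198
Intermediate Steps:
u = -40305 (u = -4 - 40301 = -40305)
h(M) = -4 - 4*M (h(M) = -4*((2*M)/((2*M)) + M) = -4*((2*M)*(1/(2*M)) + M) = -4*(1 + M) = -4 - 4*M)
(h(62 + 82) + 967)/(u + 47071) = ((-4 - 4*(62 + 82)) + 967)/(-40305 + 47071) = ((-4 - 4*144) + 967)/6766 = ((-4 - 576) + 967)*(1/6766) = (-580 + 967)*(1/6766) = 387*(1/6766) = 387/6766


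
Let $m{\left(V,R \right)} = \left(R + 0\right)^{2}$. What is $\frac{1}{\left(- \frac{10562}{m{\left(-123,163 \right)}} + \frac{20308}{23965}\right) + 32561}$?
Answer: $\frac{636726085}{20732724498607} \approx 3.0711 \cdot 10^{-5}$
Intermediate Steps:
$m{\left(V,R \right)} = R^{2}$
$\frac{1}{\left(- \frac{10562}{m{\left(-123,163 \right)}} + \frac{20308}{23965}\right) + 32561} = \frac{1}{\left(- \frac{10562}{163^{2}} + \frac{20308}{23965}\right) + 32561} = \frac{1}{\left(- \frac{10562}{26569} + 20308 \cdot \frac{1}{23965}\right) + 32561} = \frac{1}{\left(\left(-10562\right) \frac{1}{26569} + \frac{20308}{23965}\right) + 32561} = \frac{1}{\left(- \frac{10562}{26569} + \frac{20308}{23965}\right) + 32561} = \frac{1}{\frac{286444922}{636726085} + 32561} = \frac{1}{\frac{20732724498607}{636726085}} = \frac{636726085}{20732724498607}$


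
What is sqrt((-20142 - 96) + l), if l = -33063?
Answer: I*sqrt(53301) ≈ 230.87*I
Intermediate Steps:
sqrt((-20142 - 96) + l) = sqrt((-20142 - 96) - 33063) = sqrt(-20238 - 33063) = sqrt(-53301) = I*sqrt(53301)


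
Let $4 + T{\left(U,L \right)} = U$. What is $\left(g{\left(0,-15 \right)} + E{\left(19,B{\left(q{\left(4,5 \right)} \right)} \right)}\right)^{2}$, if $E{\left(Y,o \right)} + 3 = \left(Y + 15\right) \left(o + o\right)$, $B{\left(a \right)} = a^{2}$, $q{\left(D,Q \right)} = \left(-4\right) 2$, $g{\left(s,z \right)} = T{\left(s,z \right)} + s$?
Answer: $18879025$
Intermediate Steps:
$T{\left(U,L \right)} = -4 + U$
$g{\left(s,z \right)} = -4 + 2 s$ ($g{\left(s,z \right)} = \left(-4 + s\right) + s = -4 + 2 s$)
$q{\left(D,Q \right)} = -8$
$E{\left(Y,o \right)} = -3 + 2 o \left(15 + Y\right)$ ($E{\left(Y,o \right)} = -3 + \left(Y + 15\right) \left(o + o\right) = -3 + \left(15 + Y\right) 2 o = -3 + 2 o \left(15 + Y\right)$)
$\left(g{\left(0,-15 \right)} + E{\left(19,B{\left(q{\left(4,5 \right)} \right)} \right)}\right)^{2} = \left(\left(-4 + 2 \cdot 0\right) + \left(-3 + 30 \left(-8\right)^{2} + 2 \cdot 19 \left(-8\right)^{2}\right)\right)^{2} = \left(\left(-4 + 0\right) + \left(-3 + 30 \cdot 64 + 2 \cdot 19 \cdot 64\right)\right)^{2} = \left(-4 + \left(-3 + 1920 + 2432\right)\right)^{2} = \left(-4 + 4349\right)^{2} = 4345^{2} = 18879025$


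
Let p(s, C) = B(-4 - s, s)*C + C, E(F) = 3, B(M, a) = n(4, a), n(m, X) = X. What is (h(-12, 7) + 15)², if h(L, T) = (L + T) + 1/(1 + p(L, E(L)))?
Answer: 101761/1024 ≈ 99.376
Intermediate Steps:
B(M, a) = a
p(s, C) = C + C*s (p(s, C) = s*C + C = C*s + C = C + C*s)
h(L, T) = L + T + 1/(4 + 3*L) (h(L, T) = (L + T) + 1/(1 + 3*(1 + L)) = (L + T) + 1/(1 + (3 + 3*L)) = (L + T) + 1/(4 + 3*L) = L + T + 1/(4 + 3*L))
(h(-12, 7) + 15)² = ((1 - 12 + 7 + 3*(-12)*(1 - 12) + 3*7*(1 - 12))/(4 + 3*(-12)) + 15)² = ((1 - 12 + 7 + 3*(-12)*(-11) + 3*7*(-11))/(4 - 36) + 15)² = ((1 - 12 + 7 + 396 - 231)/(-32) + 15)² = (-1/32*161 + 15)² = (-161/32 + 15)² = (319/32)² = 101761/1024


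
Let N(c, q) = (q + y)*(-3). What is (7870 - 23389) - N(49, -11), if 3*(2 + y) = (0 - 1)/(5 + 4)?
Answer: -140023/9 ≈ -15558.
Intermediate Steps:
y = -55/27 (y = -2 + ((0 - 1)/(5 + 4))/3 = -2 + (-1/9)/3 = -2 + (-1*1/9)/3 = -2 + (1/3)*(-1/9) = -2 - 1/27 = -55/27 ≈ -2.0370)
N(c, q) = 55/9 - 3*q (N(c, q) = (q - 55/27)*(-3) = (-55/27 + q)*(-3) = 55/9 - 3*q)
(7870 - 23389) - N(49, -11) = (7870 - 23389) - (55/9 - 3*(-11)) = -15519 - (55/9 + 33) = -15519 - 1*352/9 = -15519 - 352/9 = -140023/9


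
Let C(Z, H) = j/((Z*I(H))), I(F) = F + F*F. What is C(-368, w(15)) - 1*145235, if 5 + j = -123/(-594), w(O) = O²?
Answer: -538115194583051/3705134400 ≈ -1.4524e+5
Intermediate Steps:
I(F) = F + F²
j = -949/198 (j = -5 - 123/(-594) = -5 - 123*(-1/594) = -5 + 41/198 = -949/198 ≈ -4.7929)
C(Z, H) = -949/(198*H*Z*(1 + H)) (C(Z, H) = -949*1/(H*Z*(1 + H))/198 = -949/(198*H*Z*(1 + H)))
C(-368, w(15)) - 1*145235 = -949/198/(15²*(-368)*(1 + 15²)) - 1*145235 = -949/198*(-1/368)/(225*(1 + 225)) - 145235 = -949/198*1/225*(-1/368)/226 - 145235 = -949/198*1/225*(-1/368)*1/226 - 145235 = 949/3705134400 - 145235 = -538115194583051/3705134400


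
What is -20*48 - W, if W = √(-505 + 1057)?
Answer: -960 - 2*√138 ≈ -983.50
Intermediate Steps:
W = 2*√138 (W = √552 = 2*√138 ≈ 23.495)
-20*48 - W = -20*48 - 2*√138 = -960 - 2*√138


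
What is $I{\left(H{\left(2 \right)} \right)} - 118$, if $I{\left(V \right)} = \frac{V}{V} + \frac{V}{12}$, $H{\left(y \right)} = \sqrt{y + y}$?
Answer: $- \frac{701}{6} \approx -116.83$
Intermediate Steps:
$H{\left(y \right)} = \sqrt{2} \sqrt{y}$ ($H{\left(y \right)} = \sqrt{2 y} = \sqrt{2} \sqrt{y}$)
$I{\left(V \right)} = 1 + \frac{V}{12}$ ($I{\left(V \right)} = 1 + V \frac{1}{12} = 1 + \frac{V}{12}$)
$I{\left(H{\left(2 \right)} \right)} - 118 = \left(1 + \frac{\sqrt{2} \sqrt{2}}{12}\right) - 118 = \left(1 + \frac{1}{12} \cdot 2\right) - 118 = \left(1 + \frac{1}{6}\right) - 118 = \frac{7}{6} - 118 = - \frac{701}{6}$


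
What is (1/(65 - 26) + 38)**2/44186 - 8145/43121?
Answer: -34812669877/222925307202 ≈ -0.15616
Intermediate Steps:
(1/(65 - 26) + 38)**2/44186 - 8145/43121 = (1/39 + 38)**2*(1/44186) - 8145*1/43121 = (1/39 + 38)**2*(1/44186) - 8145/43121 = (1483/39)**2*(1/44186) - 8145/43121 = (2199289/1521)*(1/44186) - 8145/43121 = 2199289/67206906 - 8145/43121 = -34812669877/222925307202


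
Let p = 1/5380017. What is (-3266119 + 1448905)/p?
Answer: -9776642212638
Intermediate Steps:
p = 1/5380017 ≈ 1.8587e-7
(-3266119 + 1448905)/p = (-3266119 + 1448905)/(1/5380017) = -1817214*5380017 = -9776642212638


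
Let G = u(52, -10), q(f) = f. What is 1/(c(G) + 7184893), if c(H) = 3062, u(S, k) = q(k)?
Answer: 1/7187955 ≈ 1.3912e-7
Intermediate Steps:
u(S, k) = k
G = -10
1/(c(G) + 7184893) = 1/(3062 + 7184893) = 1/7187955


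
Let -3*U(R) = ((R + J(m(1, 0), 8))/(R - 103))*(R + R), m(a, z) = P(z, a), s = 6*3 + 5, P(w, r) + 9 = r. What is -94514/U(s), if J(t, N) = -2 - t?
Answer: -11341680/667 ≈ -17004.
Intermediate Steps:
P(w, r) = -9 + r
s = 23 (s = 18 + 5 = 23)
m(a, z) = -9 + a
U(R) = -2*R*(6 + R)/(3*(-103 + R)) (U(R) = -(R + (-2 - (-9 + 1)))/(R - 103)*(R + R)/3 = -(R + (-2 - 1*(-8)))/(-103 + R)*2*R/3 = -(R + (-2 + 8))/(-103 + R)*2*R/3 = -(R + 6)/(-103 + R)*2*R/3 = -(6 + R)/(-103 + R)*2*R/3 = -2*R*(6 + R)/(3*(-103 + R)))
-94514/U(s) = -94514*(-(-309 + 3*23)/(46*(6 + 23))) = -94514/((-2*23*29/(-309 + 69))) = -94514/((-2*23*29/(-240))) = -94514/((-2*23*(-1/240)*29)) = -94514/667/120 = -94514*120/667 = -11341680/667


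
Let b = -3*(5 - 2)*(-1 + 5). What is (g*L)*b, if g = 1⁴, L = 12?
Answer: -432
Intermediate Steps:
g = 1
b = -36 (b = -9*4 = -3*12 = -36)
(g*L)*b = (1*12)*(-36) = 12*(-36) = -432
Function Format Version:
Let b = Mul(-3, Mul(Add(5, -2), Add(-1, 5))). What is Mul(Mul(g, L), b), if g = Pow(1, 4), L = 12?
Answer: -432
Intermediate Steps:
g = 1
b = -36 (b = Mul(-3, Mul(3, 4)) = Mul(-3, 12) = -36)
Mul(Mul(g, L), b) = Mul(Mul(1, 12), -36) = Mul(12, -36) = -432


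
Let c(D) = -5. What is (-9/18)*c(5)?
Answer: 5/2 ≈ 2.5000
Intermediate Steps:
(-9/18)*c(5) = -9/18*(-5) = -9*1/18*(-5) = -½*(-5) = 5/2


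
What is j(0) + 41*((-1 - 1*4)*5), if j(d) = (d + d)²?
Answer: -1025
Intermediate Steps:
j(d) = 4*d² (j(d) = (2*d)² = 4*d²)
j(0) + 41*((-1 - 1*4)*5) = 4*0² + 41*((-1 - 1*4)*5) = 4*0 + 41*((-1 - 4)*5) = 0 + 41*(-5*5) = 0 + 41*(-25) = 0 - 1025 = -1025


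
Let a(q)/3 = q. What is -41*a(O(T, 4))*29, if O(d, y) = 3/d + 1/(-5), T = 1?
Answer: -49938/5 ≈ -9987.6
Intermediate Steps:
O(d, y) = -⅕ + 3/d (O(d, y) = 3/d + 1*(-⅕) = 3/d - ⅕ = -⅕ + 3/d)
a(q) = 3*q
-41*a(O(T, 4))*29 = -123*(⅕)*(15 - 1*1)/1*29 = -123*(⅕)*1*(15 - 1)*29 = -123*(⅕)*1*14*29 = -123*14/5*29 = -41*42/5*29 = -1722/5*29 = -49938/5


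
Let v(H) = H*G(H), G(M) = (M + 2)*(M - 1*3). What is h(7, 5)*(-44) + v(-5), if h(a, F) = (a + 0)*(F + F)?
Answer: -3200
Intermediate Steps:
G(M) = (-3 + M)*(2 + M) (G(M) = (2 + M)*(M - 3) = (2 + M)*(-3 + M) = (-3 + M)*(2 + M))
v(H) = H*(-6 + H**2 - H)
h(a, F) = 2*F*a (h(a, F) = a*(2*F) = 2*F*a)
h(7, 5)*(-44) + v(-5) = (2*5*7)*(-44) - 5*(-6 + (-5)**2 - 1*(-5)) = 70*(-44) - 5*(-6 + 25 + 5) = -3080 - 5*24 = -3080 - 120 = -3200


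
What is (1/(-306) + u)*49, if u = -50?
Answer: -749749/306 ≈ -2450.2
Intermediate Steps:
(1/(-306) + u)*49 = (1/(-306) - 50)*49 = (-1/306 - 50)*49 = -15301/306*49 = -749749/306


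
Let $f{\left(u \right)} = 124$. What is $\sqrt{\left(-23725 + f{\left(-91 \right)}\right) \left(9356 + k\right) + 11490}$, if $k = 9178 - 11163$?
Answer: $i \sqrt{173951481} \approx 13189.0 i$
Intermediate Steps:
$k = -1985$ ($k = 9178 - 11163 = -1985$)
$\sqrt{\left(-23725 + f{\left(-91 \right)}\right) \left(9356 + k\right) + 11490} = \sqrt{\left(-23725 + 124\right) \left(9356 - 1985\right) + 11490} = \sqrt{\left(-23601\right) 7371 + 11490} = \sqrt{-173962971 + 11490} = \sqrt{-173951481} = i \sqrt{173951481}$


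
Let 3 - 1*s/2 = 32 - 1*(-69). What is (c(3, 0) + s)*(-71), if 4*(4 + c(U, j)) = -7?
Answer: 57297/4 ≈ 14324.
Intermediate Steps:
c(U, j) = -23/4 (c(U, j) = -4 + (¼)*(-7) = -4 - 7/4 = -23/4)
s = -196 (s = 6 - 2*(32 - 1*(-69)) = 6 - 2*(32 + 69) = 6 - 2*101 = 6 - 202 = -196)
(c(3, 0) + s)*(-71) = (-23/4 - 196)*(-71) = -807/4*(-71) = 57297/4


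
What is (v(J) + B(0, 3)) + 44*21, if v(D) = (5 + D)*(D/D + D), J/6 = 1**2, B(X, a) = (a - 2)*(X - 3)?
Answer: 998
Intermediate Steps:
B(X, a) = (-3 + X)*(-2 + a) (B(X, a) = (-2 + a)*(-3 + X) = (-3 + X)*(-2 + a))
J = 6 (J = 6*1**2 = 6*1 = 6)
v(D) = (1 + D)*(5 + D) (v(D) = (5 + D)*(1 + D) = (1 + D)*(5 + D))
(v(J) + B(0, 3)) + 44*21 = ((5 + 6**2 + 6*6) + (6 - 3*3 - 2*0 + 0*3)) + 44*21 = ((5 + 36 + 36) + (6 - 9 + 0 + 0)) + 924 = (77 - 3) + 924 = 74 + 924 = 998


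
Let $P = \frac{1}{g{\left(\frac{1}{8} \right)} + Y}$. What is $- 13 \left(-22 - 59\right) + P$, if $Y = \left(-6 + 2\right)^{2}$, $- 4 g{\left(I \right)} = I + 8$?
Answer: $\frac{470723}{447} \approx 1053.1$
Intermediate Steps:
$g{\left(I \right)} = -2 - \frac{I}{4}$ ($g{\left(I \right)} = - \frac{I + 8}{4} = - \frac{8 + I}{4} = -2 - \frac{I}{4}$)
$Y = 16$ ($Y = \left(-4\right)^{2} = 16$)
$P = \frac{32}{447}$ ($P = \frac{1}{\left(-2 - \frac{1}{4 \cdot 8}\right) + 16} = \frac{1}{\left(-2 - \frac{1}{32}\right) + 16} = \frac{1}{- \frac{65}{32} + 16} = \frac{1}{\frac{447}{32}} = \frac{32}{447} \approx 0.071588$)
$- 13 \left(-22 - 59\right) + P = - 13 \left(-22 - 59\right) + \frac{32}{447} = \left(-13\right) \left(-81\right) + \frac{32}{447} = 1053 + \frac{32}{447} = \frac{470723}{447}$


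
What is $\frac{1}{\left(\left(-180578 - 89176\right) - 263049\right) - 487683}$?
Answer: $- \frac{1}{1020486} \approx -9.7993 \cdot 10^{-7}$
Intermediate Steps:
$\frac{1}{\left(\left(-180578 - 89176\right) - 263049\right) - 487683} = \frac{1}{\left(-269754 - 263049\right) - 487683} = \frac{1}{-532803 - 487683} = \frac{1}{-1020486} = - \frac{1}{1020486}$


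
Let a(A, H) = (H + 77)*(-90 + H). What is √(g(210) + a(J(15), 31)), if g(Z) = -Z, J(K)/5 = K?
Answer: I*√6582 ≈ 81.13*I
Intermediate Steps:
J(K) = 5*K
a(A, H) = (-90 + H)*(77 + H) (a(A, H) = (77 + H)*(-90 + H) = (-90 + H)*(77 + H))
√(g(210) + a(J(15), 31)) = √(-1*210 + (-6930 + 31² - 13*31)) = √(-210 + (-6930 + 961 - 403)) = √(-210 - 6372) = √(-6582) = I*√6582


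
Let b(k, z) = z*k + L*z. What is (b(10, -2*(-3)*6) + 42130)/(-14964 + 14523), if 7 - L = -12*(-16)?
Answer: -35830/441 ≈ -81.247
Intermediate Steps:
L = -185 (L = 7 - (-12)*(-16) = 7 - 1*192 = 7 - 192 = -185)
b(k, z) = -185*z + k*z (b(k, z) = z*k - 185*z = k*z - 185*z = -185*z + k*z)
(b(10, -2*(-3)*6) + 42130)/(-14964 + 14523) = ((-2*(-3)*6)*(-185 + 10) + 42130)/(-14964 + 14523) = ((6*6)*(-175) + 42130)/(-441) = (36*(-175) + 42130)*(-1/441) = (-6300 + 42130)*(-1/441) = 35830*(-1/441) = -35830/441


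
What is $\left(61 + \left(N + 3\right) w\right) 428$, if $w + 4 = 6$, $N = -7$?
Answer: $22684$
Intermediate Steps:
$w = 2$ ($w = -4 + 6 = 2$)
$\left(61 + \left(N + 3\right) w\right) 428 = \left(61 + \left(-7 + 3\right) 2\right) 428 = \left(61 - 8\right) 428 = 53 \cdot 428 = 22684$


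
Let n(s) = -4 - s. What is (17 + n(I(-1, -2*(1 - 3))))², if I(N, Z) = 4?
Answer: 81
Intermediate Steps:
(17 + n(I(-1, -2*(1 - 3))))² = (17 + (-4 - 1*4))² = (17 + (-4 - 4))² = (17 - 8)² = 9² = 81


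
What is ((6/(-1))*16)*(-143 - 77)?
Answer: 21120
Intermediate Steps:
((6/(-1))*16)*(-143 - 77) = ((6*(-1))*16)*(-220) = -6*16*(-220) = -96*(-220) = 21120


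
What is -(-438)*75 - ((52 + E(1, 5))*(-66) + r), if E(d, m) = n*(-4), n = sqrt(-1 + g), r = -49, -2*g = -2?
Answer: 36331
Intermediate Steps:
g = 1 (g = -1/2*(-2) = 1)
n = 0 (n = sqrt(-1 + 1) = sqrt(0) = 0)
E(d, m) = 0 (E(d, m) = 0*(-4) = 0)
-(-438)*75 - ((52 + E(1, 5))*(-66) + r) = -(-438)*75 - ((52 + 0)*(-66) - 49) = -438*(-75) - (52*(-66) - 49) = 32850 - (-3432 - 49) = 32850 - 1*(-3481) = 32850 + 3481 = 36331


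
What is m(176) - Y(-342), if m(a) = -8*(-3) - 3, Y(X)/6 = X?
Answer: 2073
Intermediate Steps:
Y(X) = 6*X
m(a) = 21 (m(a) = 24 - 3 = 21)
m(176) - Y(-342) = 21 - 6*(-342) = 21 - 1*(-2052) = 21 + 2052 = 2073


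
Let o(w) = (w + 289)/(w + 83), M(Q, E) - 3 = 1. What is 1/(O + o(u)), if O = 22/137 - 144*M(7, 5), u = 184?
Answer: -36579/20998829 ≈ -0.0017420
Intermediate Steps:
M(Q, E) = 4 (M(Q, E) = 3 + 1 = 4)
o(w) = (289 + w)/(83 + w)
O = -78890/137 (O = 22/137 - 144*4 = 22*(1/137) - 576 = 22/137 - 576 = -78890/137 ≈ -575.84)
1/(O + o(u)) = 1/(-78890/137 + (289 + 184)/(83 + 184)) = 1/(-78890/137 + 473/267) = 1/(-20998829/36579) = -36579/20998829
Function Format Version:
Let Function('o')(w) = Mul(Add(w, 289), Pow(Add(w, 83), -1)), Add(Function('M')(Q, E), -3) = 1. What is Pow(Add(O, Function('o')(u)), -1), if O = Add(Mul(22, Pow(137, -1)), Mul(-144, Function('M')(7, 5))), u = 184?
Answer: Rational(-36579, 20998829) ≈ -0.0017420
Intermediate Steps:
Function('M')(Q, E) = 4 (Function('M')(Q, E) = Add(3, 1) = 4)
Function('o')(w) = Mul(Pow(Add(83, w), -1), Add(289, w)) (Function('o')(w) = Mul(Add(289, w), Pow(Add(83, w), -1)) = Mul(Pow(Add(83, w), -1), Add(289, w)))
O = Rational(-78890, 137) (O = Add(Mul(22, Pow(137, -1)), Mul(-144, 4)) = Add(Mul(22, Rational(1, 137)), -576) = Add(Rational(22, 137), -576) = Rational(-78890, 137) ≈ -575.84)
Pow(Add(O, Function('o')(u)), -1) = Pow(Add(Rational(-78890, 137), Mul(Pow(Add(83, 184), -1), Add(289, 184))), -1) = Pow(Add(Rational(-78890, 137), Mul(Pow(267, -1), 473)), -1) = Pow(Add(Rational(-78890, 137), Mul(Rational(1, 267), 473)), -1) = Pow(Add(Rational(-78890, 137), Rational(473, 267)), -1) = Pow(Rational(-20998829, 36579), -1) = Rational(-36579, 20998829)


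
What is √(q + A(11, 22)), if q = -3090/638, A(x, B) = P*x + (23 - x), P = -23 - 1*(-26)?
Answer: √4086390/319 ≈ 6.3369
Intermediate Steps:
P = 3 (P = -23 + 26 = 3)
A(x, B) = 23 + 2*x (A(x, B) = 3*x + (23 - x) = 23 + 2*x)
q = -1545/319 (q = -3090*1/638 = -1545/319 ≈ -4.8433)
√(q + A(11, 22)) = √(-1545/319 + (23 + 2*11)) = √(-1545/319 + (23 + 22)) = √(-1545/319 + 45) = √(12810/319) = √4086390/319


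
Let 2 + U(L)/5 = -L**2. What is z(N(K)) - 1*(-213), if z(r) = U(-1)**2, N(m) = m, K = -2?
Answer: 438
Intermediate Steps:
U(L) = -10 - 5*L**2 (U(L) = -10 + 5*(-L**2) = -10 - 5*L**2)
z(r) = 225 (z(r) = (-10 - 5*(-1)**2)**2 = (-10 - 5*1)**2 = (-10 - 5)**2 = (-15)**2 = 225)
z(N(K)) - 1*(-213) = 225 - 1*(-213) = 225 + 213 = 438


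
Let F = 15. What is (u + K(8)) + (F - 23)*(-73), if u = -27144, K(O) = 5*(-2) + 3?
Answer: -26567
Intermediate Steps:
K(O) = -7 (K(O) = -10 + 3 = -7)
(u + K(8)) + (F - 23)*(-73) = (-27144 - 7) + (15 - 23)*(-73) = -27151 - 8*(-73) = -27151 + 584 = -26567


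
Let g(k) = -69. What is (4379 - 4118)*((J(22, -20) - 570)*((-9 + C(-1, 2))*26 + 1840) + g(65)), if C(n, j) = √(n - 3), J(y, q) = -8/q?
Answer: -1193874813/5 - 38653056*I/5 ≈ -2.3878e+8 - 7.7306e+6*I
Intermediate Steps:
C(n, j) = √(-3 + n)
(4379 - 4118)*((J(22, -20) - 570)*((-9 + C(-1, 2))*26 + 1840) + g(65)) = (4379 - 4118)*((-8/(-20) - 570)*((-9 + √(-3 - 1))*26 + 1840) - 69) = 261*((-8*(-1/20) - 570)*((-9 + √(-4))*26 + 1840) - 69) = 261*((⅖ - 570)*((-9 + 2*I)*26 + 1840) - 69) = 261*(-2848*((-234 + 52*I) + 1840)/5 - 69) = 261*(-2848*(1606 + 52*I)/5 - 69) = 261*((-4573888/5 - 148096*I/5) - 69) = 261*(-4574233/5 - 148096*I/5) = -1193874813/5 - 38653056*I/5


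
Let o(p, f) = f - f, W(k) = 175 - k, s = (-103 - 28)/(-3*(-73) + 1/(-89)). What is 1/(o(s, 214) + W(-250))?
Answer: 1/425 ≈ 0.0023529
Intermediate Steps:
s = -11659/19490 (s = -131/(219 - 1/89) = -131/19490/89 = -131*89/19490 = -11659/19490 ≈ -0.59820)
o(p, f) = 0
1/(o(s, 214) + W(-250)) = 1/(0 + (175 - 1*(-250))) = 1/(0 + (175 + 250)) = 1/(0 + 425) = 1/425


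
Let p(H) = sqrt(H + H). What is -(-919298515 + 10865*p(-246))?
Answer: 919298515 - 21730*I*sqrt(123) ≈ 9.193e+8 - 2.41e+5*I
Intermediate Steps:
p(H) = sqrt(2)*sqrt(H) (p(H) = sqrt(2*H) = sqrt(2)*sqrt(H))
-(-919298515 + 10865*p(-246)) = -(-919298515 + 21730*I*sqrt(123)) = -10865*(-84611 + 2*I*sqrt(123)) = 919298515 - 21730*I*sqrt(123)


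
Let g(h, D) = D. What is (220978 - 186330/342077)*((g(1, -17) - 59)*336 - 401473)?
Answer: -32278167546496784/342077 ≈ -9.4359e+10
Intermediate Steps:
(220978 - 186330/342077)*((g(1, -17) - 59)*336 - 401473) = (220978 - 186330/342077)*((-17 - 59)*336 - 401473) = (220978 - 186330*1/342077)*(-76*336 - 401473) = (220978 - 186330/342077)*(-25536 - 401473) = (75591304976/342077)*(-427009) = -32278167546496784/342077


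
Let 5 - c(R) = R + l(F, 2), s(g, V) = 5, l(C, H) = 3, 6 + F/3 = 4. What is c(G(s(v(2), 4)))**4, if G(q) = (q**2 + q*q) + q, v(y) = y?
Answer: 7890481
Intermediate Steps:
F = -6 (F = -18 + 3*4 = -18 + 12 = -6)
G(q) = q + 2*q**2 (G(q) = (q**2 + q**2) + q = 2*q**2 + q = q + 2*q**2)
c(R) = 2 - R (c(R) = 5 - (R + 3) = 5 - (3 + R) = 5 + (-3 - R) = 2 - R)
c(G(s(v(2), 4)))**4 = (2 - 5*(1 + 2*5))**4 = (2 - 5*(1 + 10))**4 = (2 - 5*11)**4 = (2 - 1*55)**4 = (2 - 55)**4 = (-53)**4 = 7890481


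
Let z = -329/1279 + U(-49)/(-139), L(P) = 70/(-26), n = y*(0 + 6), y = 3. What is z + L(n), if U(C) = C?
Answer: -6002115/2311153 ≈ -2.5970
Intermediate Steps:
n = 18 (n = 3*(0 + 6) = 3*6 = 18)
L(P) = -35/13 (L(P) = 70*(-1/26) = -35/13)
z = 16940/177781 (z = -329/1279 - 49/(-139) = -329*1/1279 - 49*(-1/139) = -329/1279 + 49/139 = 16940/177781 ≈ 0.095286)
z + L(n) = 16940/177781 - 35/13 = -6002115/2311153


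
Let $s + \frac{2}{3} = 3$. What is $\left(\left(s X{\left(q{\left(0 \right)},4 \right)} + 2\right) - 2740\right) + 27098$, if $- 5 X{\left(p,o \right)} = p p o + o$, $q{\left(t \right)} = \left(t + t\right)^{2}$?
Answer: $\frac{365372}{15} \approx 24358.0$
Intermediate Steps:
$s = \frac{7}{3}$ ($s = - \frac{2}{3} + 3 = \frac{7}{3} \approx 2.3333$)
$q{\left(t \right)} = 4 t^{2}$ ($q{\left(t \right)} = \left(2 t\right)^{2} = 4 t^{2}$)
$X{\left(p,o \right)} = - \frac{o}{5} - \frac{o p^{2}}{5}$ ($X{\left(p,o \right)} = - \frac{p p o + o}{5} = - \frac{p^{2} o + o}{5} = - \frac{o p^{2} + o}{5} = - \frac{o + o p^{2}}{5} = - \frac{o}{5} - \frac{o p^{2}}{5}$)
$\left(\left(s X{\left(q{\left(0 \right)},4 \right)} + 2\right) - 2740\right) + 27098 = \left(\left(\frac{7 \left(\left(- \frac{1}{5}\right) 4 \left(1 + \left(4 \cdot 0^{2}\right)^{2}\right)\right)}{3} + 2\right) - 2740\right) + 27098 = \left(\left(\frac{7 \left(\left(- \frac{1}{5}\right) 4 \left(1 + \left(4 \cdot 0\right)^{2}\right)\right)}{3} + 2\right) - 2740\right) + 27098 = \left(\left(\frac{7 \left(\left(- \frac{1}{5}\right) 4 \left(1 + 0^{2}\right)\right)}{3} + 2\right) - 2740\right) + 27098 = \left(\left(\frac{7 \left(\left(- \frac{1}{5}\right) 4 \left(1 + 0\right)\right)}{3} + 2\right) - 2740\right) + 27098 = \left(\left(\frac{7 \left(\left(- \frac{1}{5}\right) 4 \cdot 1\right)}{3} + 2\right) - 2740\right) + 27098 = \left(\left(\frac{7}{3} \left(- \frac{4}{5}\right) + 2\right) - 2740\right) + 27098 = \left(\left(- \frac{28}{15} + 2\right) - 2740\right) + 27098 = \left(\frac{2}{15} - 2740\right) + 27098 = - \frac{41098}{15} + 27098 = \frac{365372}{15}$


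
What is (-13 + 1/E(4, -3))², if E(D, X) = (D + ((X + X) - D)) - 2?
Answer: 11025/64 ≈ 172.27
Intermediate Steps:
E(D, X) = -2 + 2*X (E(D, X) = (D + (2*X - D)) - 2 = (D + (-D + 2*X)) - 2 = 2*X - 2 = -2 + 2*X)
(-13 + 1/E(4, -3))² = (-13 + 1/(-2 + 2*(-3)))² = (-13 + 1/(-2 - 6))² = (-13 + 1/(-8))² = (-13 - ⅛)² = (-105/8)² = 11025/64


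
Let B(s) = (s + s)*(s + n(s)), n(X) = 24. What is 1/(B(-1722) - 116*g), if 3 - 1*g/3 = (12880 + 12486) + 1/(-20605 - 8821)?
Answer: 14713/215902034094 ≈ 6.8147e-8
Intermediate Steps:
g = -2238994911/29426 (g = 9 - 3*((12880 + 12486) + 1/(-20605 - 8821)) = 9 - 3*(25366 + 1/(-29426)) = 9 - 3*(25366 - 1/29426) = 9 - 3*746419915/29426 = 9 - 2239259745/29426 = -2238994911/29426 ≈ -76089.)
B(s) = 2*s*(24 + s) (B(s) = (s + s)*(s + 24) = (2*s)*(24 + s) = 2*s*(24 + s))
1/(B(-1722) - 116*g) = 1/(2*(-1722)*(24 - 1722) - 116*(-2238994911/29426)) = 1/(2*(-1722)*(-1698) + 129861704838/14713) = 1/(5847912 + 129861704838/14713) = 1/(215902034094/14713) = 14713/215902034094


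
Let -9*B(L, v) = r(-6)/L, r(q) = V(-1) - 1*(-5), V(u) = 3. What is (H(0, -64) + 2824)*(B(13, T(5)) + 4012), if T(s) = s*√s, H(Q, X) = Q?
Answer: 1325574304/117 ≈ 1.1330e+7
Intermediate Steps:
T(s) = s^(3/2)
r(q) = 8 (r(q) = 3 - 1*(-5) = 3 + 5 = 8)
B(L, v) = -8/(9*L)
(H(0, -64) + 2824)*(B(13, T(5)) + 4012) = (0 + 2824)*(-8/9/13 + 4012) = 2824*(-8/9*1/13 + 4012) = 2824*(-8/117 + 4012) = 2824*(469396/117) = 1325574304/117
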